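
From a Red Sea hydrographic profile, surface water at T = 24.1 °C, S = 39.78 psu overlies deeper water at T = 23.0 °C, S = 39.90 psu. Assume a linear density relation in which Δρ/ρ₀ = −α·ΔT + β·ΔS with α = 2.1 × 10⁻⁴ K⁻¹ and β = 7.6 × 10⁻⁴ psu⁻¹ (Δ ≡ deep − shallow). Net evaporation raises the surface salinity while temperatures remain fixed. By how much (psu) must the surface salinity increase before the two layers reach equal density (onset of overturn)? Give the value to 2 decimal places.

Neutral buoyancy requires −α(T_deep − T_surf) + β(S_deep − S_surf′) = 0.
S_surf′ = S_deep − (α/β)·ΔT = 39.90 − (2.1 × 10⁻⁴/7.6 × 10⁻⁴)·(-1.1) = 40.2039 psu.
Increase required: 40.2039 − 39.78 = 0.4239 psu.

0.42 psu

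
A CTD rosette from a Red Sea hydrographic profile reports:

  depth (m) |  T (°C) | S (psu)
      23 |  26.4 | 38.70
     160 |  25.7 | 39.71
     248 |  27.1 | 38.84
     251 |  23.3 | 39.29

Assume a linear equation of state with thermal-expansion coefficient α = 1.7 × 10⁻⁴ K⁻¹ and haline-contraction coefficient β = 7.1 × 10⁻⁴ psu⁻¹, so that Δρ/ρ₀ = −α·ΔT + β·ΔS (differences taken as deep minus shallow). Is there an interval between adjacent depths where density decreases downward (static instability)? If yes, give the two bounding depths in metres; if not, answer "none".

160–248 m

Evaluate Δρ/ρ₀ = −αΔT + βΔS across each adjacent pair:
  23–160 m: −αΔT+βΔS = −(1.7 × 10⁻⁴)(-0.7)+(7.1 × 10⁻⁴)(+1.01) = 8.4 × 10⁻⁴ → stable
  160–248 m: −αΔT+βΔS = −(1.7 × 10⁻⁴)(+1.4)+(7.1 × 10⁻⁴)(-0.87) = -8.6 × 10⁻⁴ → UNSTABLE
  248–251 m: −αΔT+βΔS = −(1.7 × 10⁻⁴)(-3.8)+(7.1 × 10⁻⁴)(+0.45) = 9.7 × 10⁻⁴ → stable
The 160–248 m interval has Δρ < 0: lighter water underlies denser water.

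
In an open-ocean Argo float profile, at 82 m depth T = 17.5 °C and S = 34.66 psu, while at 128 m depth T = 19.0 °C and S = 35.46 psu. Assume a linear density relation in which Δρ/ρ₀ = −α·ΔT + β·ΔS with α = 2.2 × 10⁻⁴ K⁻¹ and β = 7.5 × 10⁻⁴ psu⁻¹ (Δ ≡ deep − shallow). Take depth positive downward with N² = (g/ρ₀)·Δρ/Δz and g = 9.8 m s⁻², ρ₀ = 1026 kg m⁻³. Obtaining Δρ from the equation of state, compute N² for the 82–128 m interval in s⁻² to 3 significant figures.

ΔT = +1.5 K, ΔS = +0.80 psu (deep − shallow).
Δρ/ρ₀ = −αΔT + βΔS = -3.30 × 10⁻⁴ + 6.00 × 10⁻⁴ = 2.70 × 10⁻⁴, so Δρ ≈ 0.2770 kg m⁻³.
N² = (g/ρ₀)·Δρ/Δz = g·(Δρ/ρ₀)/Δz = 9.8 × 2.70 × 10⁻⁴ / 46 = 5.7522 × 10⁻⁵ s⁻² ≈ 5.75 × 10⁻⁵ s⁻².

5.75 × 10⁻⁵ s⁻²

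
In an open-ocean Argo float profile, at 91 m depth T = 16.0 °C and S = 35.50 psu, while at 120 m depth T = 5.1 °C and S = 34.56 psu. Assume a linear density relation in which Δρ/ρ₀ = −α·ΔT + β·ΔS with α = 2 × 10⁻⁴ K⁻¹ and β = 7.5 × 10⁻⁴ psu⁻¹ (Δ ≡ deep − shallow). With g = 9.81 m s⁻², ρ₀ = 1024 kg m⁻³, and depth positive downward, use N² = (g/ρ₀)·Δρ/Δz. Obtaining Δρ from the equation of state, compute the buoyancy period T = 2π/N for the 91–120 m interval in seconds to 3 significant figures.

ΔT = -10.9 K, ΔS = -0.94 psu (deep − shallow).
Δρ/ρ₀ = −αΔT + βΔS = 2.18 × 10⁻³ − 7.05 × 10⁻⁴ = 1.475 × 10⁻³, so Δρ ≈ 1.510 kg m⁻³.
N² = (g/ρ₀)·Δρ/Δz = g·(Δρ/ρ₀)/Δz = 9.81 × 1.475 × 10⁻³ / 29 = 4.9896 × 10⁻⁴ s⁻².
N = √(4.9896 × 10⁻⁴) = 0.022337 rad s⁻¹ → T = 2π/N = 281.29 s ≈ 281 s.

281 s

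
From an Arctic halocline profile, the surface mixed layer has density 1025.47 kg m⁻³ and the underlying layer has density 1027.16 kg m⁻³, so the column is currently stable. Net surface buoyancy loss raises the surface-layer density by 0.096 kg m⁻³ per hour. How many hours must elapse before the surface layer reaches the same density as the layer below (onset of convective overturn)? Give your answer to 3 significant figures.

Density deficit of the surface layer: 1027.16 − 1025.47 = 1.69 kg m⁻³.
Required change = 1.69 / 0.096 = 17.6 hours.

17.6 hours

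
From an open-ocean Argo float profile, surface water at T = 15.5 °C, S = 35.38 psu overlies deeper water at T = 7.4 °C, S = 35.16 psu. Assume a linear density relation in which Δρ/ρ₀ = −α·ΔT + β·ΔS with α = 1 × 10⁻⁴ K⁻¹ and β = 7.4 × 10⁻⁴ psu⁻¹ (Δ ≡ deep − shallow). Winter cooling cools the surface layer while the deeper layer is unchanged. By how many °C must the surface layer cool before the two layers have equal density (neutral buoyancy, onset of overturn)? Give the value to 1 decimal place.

6.5 °C

Neutral buoyancy requires Δρ = 0, i.e. −α(T_deep − T_surf′) + β(S_deep − S_surf) = 0.
T_surf′ = T_deep − (β/α)·ΔS = 7.4 − (7.4 × 10⁻⁴/1 × 10⁻⁴)·(-0.22) = 9.028 °C.
Cooling required: 15.5 − (9.028) = 6.472 °C.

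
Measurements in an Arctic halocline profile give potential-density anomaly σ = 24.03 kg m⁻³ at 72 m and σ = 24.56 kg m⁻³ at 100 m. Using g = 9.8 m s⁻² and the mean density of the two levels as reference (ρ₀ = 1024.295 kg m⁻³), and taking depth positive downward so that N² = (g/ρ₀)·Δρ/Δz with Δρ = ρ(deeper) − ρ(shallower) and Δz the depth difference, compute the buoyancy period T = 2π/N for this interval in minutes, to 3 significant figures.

7.78 min

Δρ = 1024.56 − 1024.03 = 0.53 kg m⁻³ over Δz = 100 − 72 = 28 m.
N² = (9.8/1024.295) × (0.53/28) = 1.8110 × 10⁻⁴ s⁻².
N = √(1.8110 × 10⁻⁴) = 0.013457 rad s⁻¹, so T = 2π/N = 466.91 s = 7.7818 min ≈ 7.78 min.
Since Δρ > 0 the layer is stably stratified.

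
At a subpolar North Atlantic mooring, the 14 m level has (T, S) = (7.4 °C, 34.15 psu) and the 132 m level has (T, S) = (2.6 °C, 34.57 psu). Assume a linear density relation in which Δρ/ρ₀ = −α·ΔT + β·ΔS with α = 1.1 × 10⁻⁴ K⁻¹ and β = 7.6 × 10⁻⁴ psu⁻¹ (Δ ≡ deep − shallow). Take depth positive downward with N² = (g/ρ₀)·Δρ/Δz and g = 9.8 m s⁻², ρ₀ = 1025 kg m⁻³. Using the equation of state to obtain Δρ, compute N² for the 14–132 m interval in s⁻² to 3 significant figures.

ΔT = -4.8 K, ΔS = +0.42 psu (deep − shallow).
Δρ/ρ₀ = −αΔT + βΔS = 5.28 × 10⁻⁴ + 3.192 × 10⁻⁴ = 8.472 × 10⁻⁴, so Δρ ≈ 0.8684 kg m⁻³.
N² = (g/ρ₀)·Δρ/Δz = g·(Δρ/ρ₀)/Δz = 9.8 × 8.472 × 10⁻⁴ / 118 = 7.0361 × 10⁻⁵ s⁻² ≈ 7.04 × 10⁻⁵ s⁻².

7.04 × 10⁻⁵ s⁻²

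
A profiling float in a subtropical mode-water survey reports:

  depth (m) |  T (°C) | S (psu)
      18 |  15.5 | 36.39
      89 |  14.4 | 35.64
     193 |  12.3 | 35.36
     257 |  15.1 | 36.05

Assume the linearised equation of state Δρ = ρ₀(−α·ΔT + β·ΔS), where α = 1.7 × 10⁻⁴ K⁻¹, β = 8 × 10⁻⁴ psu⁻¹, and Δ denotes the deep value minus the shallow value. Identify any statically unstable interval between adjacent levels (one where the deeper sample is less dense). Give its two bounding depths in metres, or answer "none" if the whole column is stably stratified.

18–89 m

Evaluate Δρ/ρ₀ = −αΔT + βΔS across each adjacent pair:
  18–89 m: −αΔT+βΔS = −(1.7 × 10⁻⁴)(-1.1)+(8 × 10⁻⁴)(-0.75) = -4.1 × 10⁻⁴ → UNSTABLE
  89–193 m: −αΔT+βΔS = −(1.7 × 10⁻⁴)(-2.1)+(8 × 10⁻⁴)(-0.28) = 1.3 × 10⁻⁴ → stable
  193–257 m: −αΔT+βΔS = −(1.7 × 10⁻⁴)(+2.8)+(8 × 10⁻⁴)(+0.69) = 7.6 × 10⁻⁵ → stable
The 18–89 m interval has Δρ < 0: lighter water underlies denser water.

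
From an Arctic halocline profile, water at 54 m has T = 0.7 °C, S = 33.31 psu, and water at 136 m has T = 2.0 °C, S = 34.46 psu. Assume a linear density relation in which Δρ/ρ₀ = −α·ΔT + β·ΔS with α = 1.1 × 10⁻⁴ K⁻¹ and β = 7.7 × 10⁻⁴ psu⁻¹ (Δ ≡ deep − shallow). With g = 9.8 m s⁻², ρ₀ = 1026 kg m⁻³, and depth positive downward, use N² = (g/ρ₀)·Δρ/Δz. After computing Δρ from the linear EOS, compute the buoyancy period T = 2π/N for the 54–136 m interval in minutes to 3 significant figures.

ΔT = +1.3 K, ΔS = +1.15 psu (deep − shallow).
Δρ/ρ₀ = −αΔT + βΔS = -1.43 × 10⁻⁴ + 8.855 × 10⁻⁴ = 7.425 × 10⁻⁴, so Δρ ≈ 0.7618 kg m⁻³.
N² = (g/ρ₀)·Δρ/Δz = g·(Δρ/ρ₀)/Δz = 9.8 × 7.425 × 10⁻⁴ / 82 = 8.8738 × 10⁻⁵ s⁻².
N = √(8.8738 × 10⁻⁵) = 9.4201 × 10⁻³ rad s⁻¹ → T = 2π/N = 667.00 s = 11.117 min ≈ 11.1 min.

11.1 min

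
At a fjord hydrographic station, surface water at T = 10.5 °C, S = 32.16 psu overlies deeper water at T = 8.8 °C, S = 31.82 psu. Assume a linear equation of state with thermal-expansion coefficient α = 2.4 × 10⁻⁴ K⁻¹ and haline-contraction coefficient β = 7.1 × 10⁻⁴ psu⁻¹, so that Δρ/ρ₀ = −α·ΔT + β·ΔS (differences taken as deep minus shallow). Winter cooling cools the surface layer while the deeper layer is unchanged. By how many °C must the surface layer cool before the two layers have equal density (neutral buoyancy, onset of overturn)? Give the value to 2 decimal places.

0.69 °C

Neutral buoyancy requires Δρ = 0, i.e. −α(T_deep − T_surf′) + β(S_deep − S_surf) = 0.
T_surf′ = T_deep − (β/α)·ΔS = 8.8 − (7.1 × 10⁻⁴/2.4 × 10⁻⁴)·(-0.34) = 9.8058 °C.
Cooling required: 10.5 − (9.8058) = 0.6942 °C.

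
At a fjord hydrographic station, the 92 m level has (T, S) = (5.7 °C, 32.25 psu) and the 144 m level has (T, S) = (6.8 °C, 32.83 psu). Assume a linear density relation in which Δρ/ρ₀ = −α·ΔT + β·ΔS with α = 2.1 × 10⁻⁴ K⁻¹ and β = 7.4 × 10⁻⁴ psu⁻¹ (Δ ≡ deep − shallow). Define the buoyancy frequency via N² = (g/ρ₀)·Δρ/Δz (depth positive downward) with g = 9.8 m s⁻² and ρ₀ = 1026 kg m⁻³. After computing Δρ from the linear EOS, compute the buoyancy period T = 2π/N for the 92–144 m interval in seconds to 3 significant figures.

1.03 × 10³ s

ΔT = +1.1 K, ΔS = +0.58 psu (deep − shallow).
Δρ/ρ₀ = −αΔT + βΔS = -2.31 × 10⁻⁴ + 4.292 × 10⁻⁴ = 1.982 × 10⁻⁴, so Δρ ≈ 0.2034 kg m⁻³.
N² = (g/ρ₀)·Δρ/Δz = g·(Δρ/ρ₀)/Δz = 9.8 × 1.982 × 10⁻⁴ / 52 = 3.7353 × 10⁻⁵ s⁻².
N = √(3.7353 × 10⁻⁵) = 6.1117 × 10⁻³ rad s⁻¹ → T = 2π/N = 1.0281 × 10³ s ≈ 1.03 × 10³ s.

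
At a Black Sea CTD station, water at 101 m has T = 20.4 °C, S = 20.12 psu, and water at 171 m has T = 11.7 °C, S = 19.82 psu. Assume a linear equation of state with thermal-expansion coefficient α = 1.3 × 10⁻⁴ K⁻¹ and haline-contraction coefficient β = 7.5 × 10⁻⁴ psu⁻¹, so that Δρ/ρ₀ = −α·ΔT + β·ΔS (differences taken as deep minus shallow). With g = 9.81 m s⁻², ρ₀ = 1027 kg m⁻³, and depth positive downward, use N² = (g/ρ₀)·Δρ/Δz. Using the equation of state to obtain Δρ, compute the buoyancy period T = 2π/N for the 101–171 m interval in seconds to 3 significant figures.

ΔT = -8.7 K, ΔS = -0.30 psu (deep − shallow).
Δρ/ρ₀ = −αΔT + βΔS = 1.131 × 10⁻³ − 2.25 × 10⁻⁴ = 9.06 × 10⁻⁴, so Δρ ≈ 0.9305 kg m⁻³.
N² = (g/ρ₀)·Δρ/Δz = g·(Δρ/ρ₀)/Δz = 9.81 × 9.06 × 10⁻⁴ / 70 = 1.2697 × 10⁻⁴ s⁻².
N = √(1.2697 × 10⁻⁴) = 0.011268 rad s⁻¹ → T = 2π/N = 557.61 s ≈ 558 s.

558 s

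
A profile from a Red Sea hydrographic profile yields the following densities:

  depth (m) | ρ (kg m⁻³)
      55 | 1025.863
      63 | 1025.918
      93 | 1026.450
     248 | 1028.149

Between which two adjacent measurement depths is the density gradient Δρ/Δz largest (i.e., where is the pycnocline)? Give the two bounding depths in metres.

Compute the density gradient over each adjacent pair:
  55–63 m: Δρ/Δz = 0.055/8 = 6.9 × 10⁻³ kg m⁻⁴
  63–93 m: Δρ/Δz = 0.532/30 = 0.018 kg m⁻⁴
  93–248 m: Δρ/Δz = 1.699/155 = 0.011 kg m⁻⁴
The largest gradient is in the 63–93 m interval — the pycnocline.

63–93 m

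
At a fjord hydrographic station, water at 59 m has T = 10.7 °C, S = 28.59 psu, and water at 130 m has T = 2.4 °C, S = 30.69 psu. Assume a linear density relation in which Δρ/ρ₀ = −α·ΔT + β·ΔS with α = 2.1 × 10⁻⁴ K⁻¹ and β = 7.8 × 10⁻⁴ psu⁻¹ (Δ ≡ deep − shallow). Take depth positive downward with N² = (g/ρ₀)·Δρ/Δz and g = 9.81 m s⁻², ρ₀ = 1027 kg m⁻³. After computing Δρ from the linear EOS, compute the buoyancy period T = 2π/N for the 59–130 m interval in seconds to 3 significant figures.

291 s

ΔT = -8.3 K, ΔS = +2.10 psu (deep − shallow).
Δρ/ρ₀ = −αΔT + βΔS = 1.743 × 10⁻³ + 1.638 × 10⁻³ = 3.381 × 10⁻³, so Δρ ≈ 3.472 kg m⁻³.
N² = (g/ρ₀)·Δρ/Δz = g·(Δρ/ρ₀)/Δz = 9.81 × 3.381 × 10⁻³ / 71 = 4.6715 × 10⁻⁴ s⁻².
N = √(4.6715 × 10⁻⁴) = 0.021614 rad s⁻¹ → T = 2π/N = 290.70 s ≈ 291 s.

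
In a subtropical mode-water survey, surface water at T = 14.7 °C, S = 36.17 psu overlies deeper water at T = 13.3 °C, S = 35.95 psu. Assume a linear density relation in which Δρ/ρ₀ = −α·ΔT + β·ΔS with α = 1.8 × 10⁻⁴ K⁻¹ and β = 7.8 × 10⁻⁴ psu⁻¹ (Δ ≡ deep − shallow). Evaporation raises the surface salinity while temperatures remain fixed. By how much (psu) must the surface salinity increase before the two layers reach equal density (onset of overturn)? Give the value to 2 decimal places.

Neutral buoyancy requires −α(T_deep − T_surf) + β(S_deep − S_surf′) = 0.
S_surf′ = S_deep − (α/β)·ΔT = 35.95 − (1.8 × 10⁻⁴/7.8 × 10⁻⁴)·(-1.4) = 36.2731 psu.
Increase required: 36.2731 − 36.17 = 0.1031 psu.

0.10 psu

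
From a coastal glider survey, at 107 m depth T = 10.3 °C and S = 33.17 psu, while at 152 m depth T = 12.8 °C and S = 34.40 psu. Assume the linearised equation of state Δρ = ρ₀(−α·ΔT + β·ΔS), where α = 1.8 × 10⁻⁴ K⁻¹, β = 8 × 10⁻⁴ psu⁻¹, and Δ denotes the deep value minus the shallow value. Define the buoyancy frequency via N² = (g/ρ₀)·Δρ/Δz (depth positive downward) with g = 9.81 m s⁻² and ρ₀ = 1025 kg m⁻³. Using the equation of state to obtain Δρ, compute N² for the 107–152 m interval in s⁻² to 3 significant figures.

1.16 × 10⁻⁴ s⁻²

ΔT = +2.5 K, ΔS = +1.23 psu (deep − shallow).
Δρ/ρ₀ = −αΔT + βΔS = -4.50 × 10⁻⁴ + 9.84 × 10⁻⁴ = 5.34 × 10⁻⁴, so Δρ ≈ 0.5474 kg m⁻³.
N² = (g/ρ₀)·Δρ/Δz = g·(Δρ/ρ₀)/Δz = 9.81 × 5.34 × 10⁻⁴ / 45 = 1.1641 × 10⁻⁴ s⁻² ≈ 1.16 × 10⁻⁴ s⁻².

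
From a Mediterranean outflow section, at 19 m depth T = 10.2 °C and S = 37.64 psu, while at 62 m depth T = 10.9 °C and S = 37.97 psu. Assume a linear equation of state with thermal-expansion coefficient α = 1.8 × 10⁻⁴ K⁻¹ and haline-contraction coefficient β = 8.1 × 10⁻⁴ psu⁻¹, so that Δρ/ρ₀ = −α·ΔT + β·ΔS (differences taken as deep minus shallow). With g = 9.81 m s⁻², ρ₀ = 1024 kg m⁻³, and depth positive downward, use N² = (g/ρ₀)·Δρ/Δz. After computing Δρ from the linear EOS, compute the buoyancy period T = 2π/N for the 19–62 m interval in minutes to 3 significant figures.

18.4 min

ΔT = +0.7 K, ΔS = +0.33 psu (deep − shallow).
Δρ/ρ₀ = −αΔT + βΔS = -1.26 × 10⁻⁴ + 2.673 × 10⁻⁴ = 1.413 × 10⁻⁴, so Δρ ≈ 0.1447 kg m⁻³.
N² = (g/ρ₀)·Δρ/Δz = g·(Δρ/ρ₀)/Δz = 9.81 × 1.413 × 10⁻⁴ / 43 = 3.2236 × 10⁻⁵ s⁻².
N = √(3.2236 × 10⁻⁵) = 5.6777 × 10⁻³ rad s⁻¹ → T = 2π/N = 1.1066 × 10³ s = 18.443 min ≈ 18.4 min.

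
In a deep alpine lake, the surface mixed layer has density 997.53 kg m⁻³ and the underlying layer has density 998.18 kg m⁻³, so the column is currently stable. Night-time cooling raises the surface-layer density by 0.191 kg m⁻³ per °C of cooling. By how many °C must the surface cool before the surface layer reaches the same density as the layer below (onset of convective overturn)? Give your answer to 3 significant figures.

Density deficit of the surface layer: 998.18 − 997.53 = 0.65 kg m⁻³.
Required change = 0.65 / 0.191 = 3.40 °C.

3.40 °C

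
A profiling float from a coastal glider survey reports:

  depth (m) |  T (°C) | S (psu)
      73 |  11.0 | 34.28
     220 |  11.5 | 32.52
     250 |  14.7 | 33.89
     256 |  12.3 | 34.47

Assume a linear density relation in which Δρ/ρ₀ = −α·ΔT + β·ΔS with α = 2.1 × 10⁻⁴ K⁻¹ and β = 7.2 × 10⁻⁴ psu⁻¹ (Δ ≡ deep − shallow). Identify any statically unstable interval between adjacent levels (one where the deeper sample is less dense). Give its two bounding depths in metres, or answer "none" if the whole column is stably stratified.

Evaluate Δρ/ρ₀ = −αΔT + βΔS across each adjacent pair:
  73–220 m: −αΔT+βΔS = −(2.1 × 10⁻⁴)(+0.5)+(7.2 × 10⁻⁴)(-1.76) = -1.4 × 10⁻³ → UNSTABLE
  220–250 m: −αΔT+βΔS = −(2.1 × 10⁻⁴)(+3.2)+(7.2 × 10⁻⁴)(+1.37) = 3.1 × 10⁻⁴ → stable
  250–256 m: −αΔT+βΔS = −(2.1 × 10⁻⁴)(-2.4)+(7.2 × 10⁻⁴)(+0.58) = 9.2 × 10⁻⁴ → stable
The 73–220 m interval has Δρ < 0: lighter water underlies denser water.

73–220 m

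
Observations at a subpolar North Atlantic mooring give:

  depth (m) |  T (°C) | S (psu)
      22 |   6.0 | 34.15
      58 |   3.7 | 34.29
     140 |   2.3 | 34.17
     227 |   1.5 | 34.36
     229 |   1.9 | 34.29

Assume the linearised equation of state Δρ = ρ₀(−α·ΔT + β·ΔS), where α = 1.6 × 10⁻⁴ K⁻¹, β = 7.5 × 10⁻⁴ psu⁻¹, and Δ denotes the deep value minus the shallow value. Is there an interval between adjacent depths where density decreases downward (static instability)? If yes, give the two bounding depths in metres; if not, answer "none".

Evaluate Δρ/ρ₀ = −αΔT + βΔS across each adjacent pair:
  22–58 m: −αΔT+βΔS = −(1.6 × 10⁻⁴)(-2.3)+(7.5 × 10⁻⁴)(+0.14) = 4.7 × 10⁻⁴ → stable
  58–140 m: −αΔT+βΔS = −(1.6 × 10⁻⁴)(-1.4)+(7.5 × 10⁻⁴)(-0.12) = 1.3 × 10⁻⁴ → stable
  140–227 m: −αΔT+βΔS = −(1.6 × 10⁻⁴)(-0.8)+(7.5 × 10⁻⁴)(+0.19) = 2.7 × 10⁻⁴ → stable
  227–229 m: −αΔT+βΔS = −(1.6 × 10⁻⁴)(+0.4)+(7.5 × 10⁻⁴)(-0.07) = -1.2 × 10⁻⁴ → UNSTABLE
The 227–229 m interval has Δρ < 0: lighter water underlies denser water.

227–229 m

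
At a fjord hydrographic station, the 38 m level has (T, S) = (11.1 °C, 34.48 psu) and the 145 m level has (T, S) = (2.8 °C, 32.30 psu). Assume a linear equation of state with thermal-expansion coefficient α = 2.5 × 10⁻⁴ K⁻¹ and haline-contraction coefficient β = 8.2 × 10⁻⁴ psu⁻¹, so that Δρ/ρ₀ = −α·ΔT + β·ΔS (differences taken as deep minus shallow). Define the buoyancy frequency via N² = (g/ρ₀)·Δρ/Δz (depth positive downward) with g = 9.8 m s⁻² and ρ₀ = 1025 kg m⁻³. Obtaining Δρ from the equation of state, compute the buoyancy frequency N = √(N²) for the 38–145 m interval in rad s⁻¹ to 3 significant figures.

ΔT = -8.3 K, ΔS = -2.18 psu (deep − shallow).
Δρ/ρ₀ = −αΔT + βΔS = 2.075 × 10⁻³ − 1.7876 × 10⁻³ = 2.874 × 10⁻⁴, so Δρ ≈ 0.2946 kg m⁻³.
N² = (g/ρ₀)·Δρ/Δz = g·(Δρ/ρ₀)/Δz = 9.8 × 2.874 × 10⁻⁴ / 107 = 2.6323 × 10⁻⁵ s⁻².
N = √(2.6323 × 10⁻⁵) = 5.1306 × 10⁻³ rad s⁻¹ ≈ 5.13 × 10⁻³ rad s⁻¹.

5.13 × 10⁻³ rad s⁻¹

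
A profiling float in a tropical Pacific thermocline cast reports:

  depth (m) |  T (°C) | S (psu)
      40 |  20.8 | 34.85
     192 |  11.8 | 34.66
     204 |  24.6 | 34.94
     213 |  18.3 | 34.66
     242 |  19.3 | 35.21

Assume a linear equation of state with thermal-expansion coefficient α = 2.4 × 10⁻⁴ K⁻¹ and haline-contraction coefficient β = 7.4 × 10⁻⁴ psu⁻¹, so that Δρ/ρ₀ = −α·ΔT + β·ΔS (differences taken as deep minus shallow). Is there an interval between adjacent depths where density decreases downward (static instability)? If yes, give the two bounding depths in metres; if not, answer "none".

Evaluate Δρ/ρ₀ = −αΔT + βΔS across each adjacent pair:
  40–192 m: −αΔT+βΔS = −(2.4 × 10⁻⁴)(-9.0)+(7.4 × 10⁻⁴)(-0.19) = 2.0 × 10⁻³ → stable
  192–204 m: −αΔT+βΔS = −(2.4 × 10⁻⁴)(+12.8)+(7.4 × 10⁻⁴)(+0.28) = -2.9 × 10⁻³ → UNSTABLE
  204–213 m: −αΔT+βΔS = −(2.4 × 10⁻⁴)(-6.3)+(7.4 × 10⁻⁴)(-0.28) = 1.3 × 10⁻³ → stable
  213–242 m: −αΔT+βΔS = −(2.4 × 10⁻⁴)(+1.0)+(7.4 × 10⁻⁴)(+0.55) = 1.7 × 10⁻⁴ → stable
The 192–204 m interval has Δρ < 0: lighter water underlies denser water.

192–204 m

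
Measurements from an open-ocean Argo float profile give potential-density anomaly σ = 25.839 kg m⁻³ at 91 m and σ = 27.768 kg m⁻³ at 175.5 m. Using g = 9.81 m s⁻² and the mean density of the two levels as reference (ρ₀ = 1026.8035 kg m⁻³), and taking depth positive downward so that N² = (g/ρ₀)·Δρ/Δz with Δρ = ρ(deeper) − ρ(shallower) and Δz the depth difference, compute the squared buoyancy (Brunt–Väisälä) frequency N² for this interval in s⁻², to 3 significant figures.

2.18 × 10⁻⁴ s⁻²

Δρ = 1027.768 − 1025.839 = 1.929 kg m⁻³ over Δz = 175.5 − 91 = 84.5 m.
N² = (9.81/1026.8035) × (1.929/84.5) = 2.1810 × 10⁻⁴ s⁻² ≈ 2.18 × 10⁻⁴ s⁻².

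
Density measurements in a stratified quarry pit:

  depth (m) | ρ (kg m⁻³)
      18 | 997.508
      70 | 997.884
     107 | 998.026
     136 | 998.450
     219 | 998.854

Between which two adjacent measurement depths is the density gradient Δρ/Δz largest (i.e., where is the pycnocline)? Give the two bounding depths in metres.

Compute the density gradient over each adjacent pair:
  18–70 m: Δρ/Δz = 0.376/52 = 7.2 × 10⁻³ kg m⁻⁴
  70–107 m: Δρ/Δz = 0.142/37 = 3.8 × 10⁻³ kg m⁻⁴
  107–136 m: Δρ/Δz = 0.424/29 = 0.015 kg m⁻⁴
  136–219 m: Δρ/Δz = 0.404/83 = 4.9 × 10⁻³ kg m⁻⁴
The largest gradient is in the 107–136 m interval — the pycnocline.

107–136 m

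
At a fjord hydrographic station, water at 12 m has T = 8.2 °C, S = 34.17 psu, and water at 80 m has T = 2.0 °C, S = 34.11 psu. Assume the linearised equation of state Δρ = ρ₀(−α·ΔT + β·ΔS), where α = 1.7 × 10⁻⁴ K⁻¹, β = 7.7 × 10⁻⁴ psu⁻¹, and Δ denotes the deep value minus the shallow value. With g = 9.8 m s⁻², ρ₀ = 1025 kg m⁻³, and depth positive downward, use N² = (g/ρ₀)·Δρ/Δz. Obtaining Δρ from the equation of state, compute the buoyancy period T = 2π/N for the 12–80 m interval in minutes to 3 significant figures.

8.69 min

ΔT = -6.2 K, ΔS = -0.06 psu (deep − shallow).
Δρ/ρ₀ = −αΔT + βΔS = 1.054 × 10⁻³ − 4.62 × 10⁻⁵ = 1.0078 × 10⁻³, so Δρ ≈ 1.033 kg m⁻³.
N² = (g/ρ₀)·Δρ/Δz = g·(Δρ/ρ₀)/Δz = 9.8 × 1.0078 × 10⁻³ / 68 = 1.4524 × 10⁻⁴ s⁻².
N = √(1.4524 × 10⁻⁴) = 0.012052 rad s⁻¹ → T = 2π/N = 521.34 s = 8.6890 min ≈ 8.69 min.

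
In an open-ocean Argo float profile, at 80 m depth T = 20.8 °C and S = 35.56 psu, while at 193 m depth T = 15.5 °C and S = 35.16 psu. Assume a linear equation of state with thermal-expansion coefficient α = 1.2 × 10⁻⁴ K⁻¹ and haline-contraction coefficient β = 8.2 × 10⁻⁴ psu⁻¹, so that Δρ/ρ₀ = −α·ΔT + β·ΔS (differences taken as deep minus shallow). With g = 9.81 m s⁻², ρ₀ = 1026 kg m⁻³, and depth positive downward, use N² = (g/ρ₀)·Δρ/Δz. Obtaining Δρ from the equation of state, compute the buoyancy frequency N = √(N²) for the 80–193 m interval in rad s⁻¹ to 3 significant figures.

ΔT = -5.3 K, ΔS = -0.40 psu (deep − shallow).
Δρ/ρ₀ = −αΔT + βΔS = 6.36 × 10⁻⁴ − 3.28 × 10⁻⁴ = 3.08 × 10⁻⁴, so Δρ ≈ 0.3160 kg m⁻³.
N² = (g/ρ₀)·Δρ/Δz = g·(Δρ/ρ₀)/Δz = 9.81 × 3.08 × 10⁻⁴ / 113 = 2.6739 × 10⁻⁵ s⁻².
N = √(2.6739 × 10⁻⁵) = 5.1710 × 10⁻³ rad s⁻¹ ≈ 5.17 × 10⁻³ rad s⁻¹.

5.17 × 10⁻³ rad s⁻¹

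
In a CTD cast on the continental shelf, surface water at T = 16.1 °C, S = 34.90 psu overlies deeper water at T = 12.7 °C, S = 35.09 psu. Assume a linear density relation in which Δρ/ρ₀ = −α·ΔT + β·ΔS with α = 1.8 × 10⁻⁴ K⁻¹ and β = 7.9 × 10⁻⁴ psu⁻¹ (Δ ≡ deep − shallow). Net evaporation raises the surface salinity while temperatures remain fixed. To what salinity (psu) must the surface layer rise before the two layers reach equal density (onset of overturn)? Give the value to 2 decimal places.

Neutral buoyancy requires −α(T_deep − T_surf) + β(S_deep − S_surf′) = 0.
S_surf′ = S_deep − (α/β)·ΔT = 35.09 − (1.8 × 10⁻⁴/7.9 × 10⁻⁴)·(-3.4) = 35.8647 psu.
Increase required: 35.8647 − 34.90 = 0.9647 psu.

35.86 psu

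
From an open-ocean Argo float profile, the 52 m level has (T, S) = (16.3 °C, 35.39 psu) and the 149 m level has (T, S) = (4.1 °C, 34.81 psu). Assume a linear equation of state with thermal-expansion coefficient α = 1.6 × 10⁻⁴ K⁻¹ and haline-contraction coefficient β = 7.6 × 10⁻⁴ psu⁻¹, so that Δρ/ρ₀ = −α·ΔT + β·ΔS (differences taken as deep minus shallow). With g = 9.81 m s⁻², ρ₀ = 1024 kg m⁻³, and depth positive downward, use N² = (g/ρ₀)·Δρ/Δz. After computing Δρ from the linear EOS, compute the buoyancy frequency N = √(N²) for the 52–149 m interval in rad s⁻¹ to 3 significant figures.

0.0124 rad s⁻¹

ΔT = -12.2 K, ΔS = -0.58 psu (deep − shallow).
Δρ/ρ₀ = −αΔT + βΔS = 1.952 × 10⁻³ − 4.408 × 10⁻⁴ = 1.5112 × 10⁻³, so Δρ ≈ 1.547 kg m⁻³.
N² = (g/ρ₀)·Δρ/Δz = g·(Δρ/ρ₀)/Δz = 9.81 × 1.5112 × 10⁻³ / 97 = 1.5283 × 10⁻⁴ s⁻².
N = √(1.5283 × 10⁻⁴) = 0.012362 rad s⁻¹ ≈ 0.0124 rad s⁻¹.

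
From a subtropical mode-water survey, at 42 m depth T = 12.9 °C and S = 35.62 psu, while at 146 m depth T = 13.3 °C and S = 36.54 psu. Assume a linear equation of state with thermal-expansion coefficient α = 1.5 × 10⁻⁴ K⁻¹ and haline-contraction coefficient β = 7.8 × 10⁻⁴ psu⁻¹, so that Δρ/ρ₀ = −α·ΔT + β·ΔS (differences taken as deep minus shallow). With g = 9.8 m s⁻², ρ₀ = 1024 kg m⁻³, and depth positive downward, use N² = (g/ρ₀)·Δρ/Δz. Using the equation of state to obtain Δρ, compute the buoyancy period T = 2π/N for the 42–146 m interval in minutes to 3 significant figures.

13.3 min

ΔT = +0.4 K, ΔS = +0.92 psu (deep − shallow).
Δρ/ρ₀ = −αΔT + βΔS = -6.00 × 10⁻⁵ + 7.176 × 10⁻⁴ = 6.576 × 10⁻⁴, so Δρ ≈ 0.6734 kg m⁻³.
N² = (g/ρ₀)·Δρ/Δz = g·(Δρ/ρ₀)/Δz = 9.8 × 6.576 × 10⁻⁴ / 104 = 6.1966 × 10⁻⁵ s⁻².
N = √(6.1966 × 10⁻⁵) = 7.8718 × 10⁻³ rad s⁻¹ → T = 2π/N = 798.19 s = 13.303 min ≈ 13.3 min.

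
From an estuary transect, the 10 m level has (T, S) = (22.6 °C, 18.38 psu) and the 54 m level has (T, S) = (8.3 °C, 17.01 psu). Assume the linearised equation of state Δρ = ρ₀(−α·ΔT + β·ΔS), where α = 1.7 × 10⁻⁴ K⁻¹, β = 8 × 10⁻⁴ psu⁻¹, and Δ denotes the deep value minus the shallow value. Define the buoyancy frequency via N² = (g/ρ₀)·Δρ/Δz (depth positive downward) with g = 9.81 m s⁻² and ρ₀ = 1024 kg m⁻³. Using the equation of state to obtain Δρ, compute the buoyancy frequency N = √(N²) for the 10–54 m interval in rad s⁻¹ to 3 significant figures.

ΔT = -14.3 K, ΔS = -1.37 psu (deep − shallow).
Δρ/ρ₀ = −αΔT + βΔS = 2.431 × 10⁻³ − 1.096 × 10⁻³ = 1.335 × 10⁻³, so Δρ ≈ 1.367 kg m⁻³.
N² = (g/ρ₀)·Δρ/Δz = g·(Δρ/ρ₀)/Δz = 9.81 × 1.335 × 10⁻³ / 44 = 2.9764 × 10⁻⁴ s⁻².
N = √(2.9764 × 10⁻⁴) = 0.017252 rad s⁻¹ ≈ 0.0173 rad s⁻¹.

0.0173 rad s⁻¹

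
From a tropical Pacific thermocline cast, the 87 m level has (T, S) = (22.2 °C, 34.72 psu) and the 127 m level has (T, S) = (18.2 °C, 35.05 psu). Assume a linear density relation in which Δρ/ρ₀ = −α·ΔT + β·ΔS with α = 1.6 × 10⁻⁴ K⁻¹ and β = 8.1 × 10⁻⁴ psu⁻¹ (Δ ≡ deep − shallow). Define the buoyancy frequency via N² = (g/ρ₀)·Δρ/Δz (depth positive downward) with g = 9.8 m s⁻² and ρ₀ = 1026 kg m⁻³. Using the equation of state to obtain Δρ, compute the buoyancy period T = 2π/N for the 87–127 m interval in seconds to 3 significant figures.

421 s

ΔT = -4.0 K, ΔS = +0.33 psu (deep − shallow).
Δρ/ρ₀ = −αΔT + βΔS = 6.40 × 10⁻⁴ + 2.673 × 10⁻⁴ = 9.073 × 10⁻⁴, so Δρ ≈ 0.9309 kg m⁻³.
N² = (g/ρ₀)·Δρ/Δz = g·(Δρ/ρ₀)/Δz = 9.8 × 9.073 × 10⁻⁴ / 40 = 2.2229 × 10⁻⁴ s⁻².
N = √(2.2229 × 10⁻⁴) = 0.014909 rad s⁻¹ → T = 2π/N = 421.44 s ≈ 421 s.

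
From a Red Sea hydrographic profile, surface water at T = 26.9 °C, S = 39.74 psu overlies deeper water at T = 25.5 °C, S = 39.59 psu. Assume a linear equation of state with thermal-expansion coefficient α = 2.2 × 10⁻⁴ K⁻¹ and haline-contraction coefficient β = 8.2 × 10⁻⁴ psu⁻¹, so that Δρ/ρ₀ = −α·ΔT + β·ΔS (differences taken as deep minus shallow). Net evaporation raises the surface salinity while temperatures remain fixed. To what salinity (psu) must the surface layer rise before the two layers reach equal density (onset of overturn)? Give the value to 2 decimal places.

39.97 psu

Neutral buoyancy requires −α(T_deep − T_surf) + β(S_deep − S_surf′) = 0.
S_surf′ = S_deep − (α/β)·ΔT = 39.59 − (2.2 × 10⁻⁴/8.2 × 10⁻⁴)·(-1.4) = 39.9656 psu.
Increase required: 39.9656 − 39.74 = 0.2256 psu.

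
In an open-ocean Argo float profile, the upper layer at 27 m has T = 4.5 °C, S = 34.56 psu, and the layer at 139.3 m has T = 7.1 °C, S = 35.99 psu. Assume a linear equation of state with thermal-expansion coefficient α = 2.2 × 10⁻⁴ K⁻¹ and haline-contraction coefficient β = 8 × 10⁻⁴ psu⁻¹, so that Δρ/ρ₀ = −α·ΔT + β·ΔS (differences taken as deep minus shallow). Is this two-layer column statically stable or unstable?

ΔT = 7.1 − 4.5 = +2.6 K and ΔS = 35.99 − 34.56 = +1.43 psu (deep − shallow).
−αΔT = -5.72 × 10⁻⁴; βΔS = 1.144 × 10⁻³; sum Δρ/ρ₀ = 5.72 × 10⁻⁴.
Δρ/ρ₀ > 0, so Δρ > 0: deeper water is denser → statically stable.

stable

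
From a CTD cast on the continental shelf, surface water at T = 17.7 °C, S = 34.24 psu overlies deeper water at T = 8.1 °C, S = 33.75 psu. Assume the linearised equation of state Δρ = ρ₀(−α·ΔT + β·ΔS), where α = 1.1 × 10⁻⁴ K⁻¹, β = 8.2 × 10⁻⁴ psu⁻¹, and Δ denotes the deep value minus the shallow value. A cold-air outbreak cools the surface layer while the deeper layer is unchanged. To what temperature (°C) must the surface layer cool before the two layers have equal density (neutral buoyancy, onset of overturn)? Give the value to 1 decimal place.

Neutral buoyancy requires Δρ = 0, i.e. −α(T_deep − T_surf′) + β(S_deep − S_surf) = 0.
T_surf′ = T_deep − (β/α)·ΔS = 8.1 − (8.2 × 10⁻⁴/1.1 × 10⁻⁴)·(-0.49) = 11.753 °C.
Cooling required: 17.7 − (11.753) = 5.947 °C.

11.8 °C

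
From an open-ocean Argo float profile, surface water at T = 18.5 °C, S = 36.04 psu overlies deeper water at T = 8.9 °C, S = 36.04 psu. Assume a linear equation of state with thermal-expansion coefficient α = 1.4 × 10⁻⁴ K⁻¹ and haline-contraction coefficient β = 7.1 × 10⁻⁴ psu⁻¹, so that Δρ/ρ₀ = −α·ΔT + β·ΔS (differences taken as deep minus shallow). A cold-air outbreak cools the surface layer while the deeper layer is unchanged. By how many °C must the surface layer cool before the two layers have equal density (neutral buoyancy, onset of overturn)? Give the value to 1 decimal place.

Neutral buoyancy requires Δρ = 0, i.e. −α(T_deep − T_surf′) + β(S_deep − S_surf) = 0.
T_surf′ = T_deep − (β/α)·ΔS = 8.9 − (7.1 × 10⁻⁴/1.4 × 10⁻⁴)·(+0.00) = 8.900 °C.
Cooling required: 18.5 − (8.900) = 9.600 °C.

9.6 °C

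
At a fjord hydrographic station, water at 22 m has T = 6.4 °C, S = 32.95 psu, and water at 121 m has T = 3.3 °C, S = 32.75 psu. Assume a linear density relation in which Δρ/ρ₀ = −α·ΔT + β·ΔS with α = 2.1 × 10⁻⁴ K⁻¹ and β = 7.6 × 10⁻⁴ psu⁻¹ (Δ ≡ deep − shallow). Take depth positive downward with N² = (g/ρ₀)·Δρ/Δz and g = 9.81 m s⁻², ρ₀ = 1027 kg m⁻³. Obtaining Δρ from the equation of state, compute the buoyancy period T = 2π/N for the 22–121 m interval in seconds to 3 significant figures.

894 s

ΔT = -3.1 K, ΔS = -0.20 psu (deep − shallow).
Δρ/ρ₀ = −αΔT + βΔS = 6.51 × 10⁻⁴ − 1.52 × 10⁻⁴ = 4.99 × 10⁻⁴, so Δρ ≈ 0.5125 kg m⁻³.
N² = (g/ρ₀)·Δρ/Δz = g·(Δρ/ρ₀)/Δz = 9.81 × 4.99 × 10⁻⁴ / 99 = 4.9446 × 10⁻⁵ s⁻².
N = √(4.9446 × 10⁻⁵) = 7.0318 × 10⁻³ rad s⁻¹ → T = 2π/N = 893.54 s ≈ 894 s.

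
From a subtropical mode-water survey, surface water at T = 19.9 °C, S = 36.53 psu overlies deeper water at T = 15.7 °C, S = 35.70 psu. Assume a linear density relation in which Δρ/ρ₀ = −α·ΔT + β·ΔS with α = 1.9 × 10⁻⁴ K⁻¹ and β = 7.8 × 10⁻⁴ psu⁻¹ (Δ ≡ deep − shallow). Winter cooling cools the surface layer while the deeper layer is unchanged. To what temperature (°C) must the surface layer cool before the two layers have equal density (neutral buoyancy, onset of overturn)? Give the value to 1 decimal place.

Neutral buoyancy requires Δρ = 0, i.e. −α(T_deep − T_surf′) + β(S_deep − S_surf) = 0.
T_surf′ = T_deep − (β/α)·ΔS = 15.7 − (7.8 × 10⁻⁴/1.9 × 10⁻⁴)·(-0.83) = 19.107 °C.
Cooling required: 19.9 − (19.107) = 0.793 °C.

19.1 °C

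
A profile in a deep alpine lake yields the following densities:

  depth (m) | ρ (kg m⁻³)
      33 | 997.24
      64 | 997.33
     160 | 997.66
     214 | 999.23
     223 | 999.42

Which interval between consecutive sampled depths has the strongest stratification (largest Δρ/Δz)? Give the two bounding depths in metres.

160–214 m

Compute the density gradient over each adjacent pair:
  33–64 m: Δρ/Δz = 0.09/31 = 2.9 × 10⁻³ kg m⁻⁴
  64–160 m: Δρ/Δz = 0.33/96 = 3.4 × 10⁻³ kg m⁻⁴
  160–214 m: Δρ/Δz = 1.57/54 = 0.029 kg m⁻⁴
  214–223 m: Δρ/Δz = 0.19/9 = 0.021 kg m⁻⁴
The largest gradient is in the 160–214 m interval — the pycnocline.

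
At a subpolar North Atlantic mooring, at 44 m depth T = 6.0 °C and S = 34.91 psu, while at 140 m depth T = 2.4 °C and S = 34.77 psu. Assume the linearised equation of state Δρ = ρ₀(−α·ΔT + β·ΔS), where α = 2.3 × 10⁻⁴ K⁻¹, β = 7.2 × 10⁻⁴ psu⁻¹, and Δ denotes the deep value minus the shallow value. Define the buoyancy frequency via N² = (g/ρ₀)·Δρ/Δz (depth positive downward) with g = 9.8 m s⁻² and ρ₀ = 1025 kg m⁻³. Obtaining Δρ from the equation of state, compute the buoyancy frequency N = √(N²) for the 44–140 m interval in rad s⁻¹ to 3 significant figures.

8.62 × 10⁻³ rad s⁻¹

ΔT = -3.6 K, ΔS = -0.14 psu (deep − shallow).
Δρ/ρ₀ = −αΔT + βΔS = 8.28 × 10⁻⁴ − 1.008 × 10⁻⁴ = 7.272 × 10⁻⁴, so Δρ ≈ 0.7454 kg m⁻³.
N² = (g/ρ₀)·Δρ/Δz = g·(Δρ/ρ₀)/Δz = 9.8 × 7.272 × 10⁻⁴ / 96 = 7.4235 × 10⁻⁵ s⁻².
N = √(7.4235 × 10⁻⁵) = 8.6160 × 10⁻³ rad s⁻¹ ≈ 8.62 × 10⁻³ rad s⁻¹.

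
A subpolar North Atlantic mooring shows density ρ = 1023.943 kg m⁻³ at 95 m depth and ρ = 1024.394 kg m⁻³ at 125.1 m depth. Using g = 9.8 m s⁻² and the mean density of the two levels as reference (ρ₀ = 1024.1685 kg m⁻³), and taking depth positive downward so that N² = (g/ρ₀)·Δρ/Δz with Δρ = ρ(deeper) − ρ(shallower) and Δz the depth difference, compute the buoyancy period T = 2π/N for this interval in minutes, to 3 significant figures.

Δρ = 1024.394 − 1023.943 = 0.451 kg m⁻³ over Δz = 125.1 − 95 = 30.1 m.
N² = (9.8/1024.1685) × (0.451/30.1) = 1.4337 × 10⁻⁴ s⁻².
N = √(1.4337 × 10⁻⁴) = 0.011974 rad s⁻¹, so T = 2π/N = 524.74 s = 8.7457 min ≈ 8.75 min.

8.75 min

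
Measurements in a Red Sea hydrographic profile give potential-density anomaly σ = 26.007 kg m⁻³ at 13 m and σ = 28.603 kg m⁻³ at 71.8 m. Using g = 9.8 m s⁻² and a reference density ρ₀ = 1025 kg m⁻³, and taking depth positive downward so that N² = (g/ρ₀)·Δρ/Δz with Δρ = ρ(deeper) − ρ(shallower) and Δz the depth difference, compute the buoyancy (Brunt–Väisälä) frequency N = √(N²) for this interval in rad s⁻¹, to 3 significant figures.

0.0205 rad s⁻¹

Δρ = 1028.603 − 1026.007 = 2.596 kg m⁻³ over Δz = 71.8 − 13 = 58.8 m.
N² = (9.8/1025) × (2.596/58.8) = 4.2211 × 10⁻⁴ s⁻².
N = √(4.2211 × 10⁻⁴) = 0.020545 rad s⁻¹ ≈ 0.0205 rad s⁻¹.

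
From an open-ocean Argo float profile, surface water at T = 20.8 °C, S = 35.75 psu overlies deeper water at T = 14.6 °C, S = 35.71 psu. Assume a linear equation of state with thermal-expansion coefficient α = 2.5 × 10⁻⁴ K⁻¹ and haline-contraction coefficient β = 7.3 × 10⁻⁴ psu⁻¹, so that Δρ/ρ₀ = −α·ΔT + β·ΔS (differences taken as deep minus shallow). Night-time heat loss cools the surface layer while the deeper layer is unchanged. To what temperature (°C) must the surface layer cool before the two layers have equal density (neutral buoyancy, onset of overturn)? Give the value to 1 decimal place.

Neutral buoyancy requires Δρ = 0, i.e. −α(T_deep − T_surf′) + β(S_deep − S_surf) = 0.
T_surf′ = T_deep − (β/α)·ΔS = 14.6 − (7.3 × 10⁻⁴/2.5 × 10⁻⁴)·(-0.04) = 14.717 °C.
Cooling required: 20.8 − (14.717) = 6.083 °C.

14.7 °C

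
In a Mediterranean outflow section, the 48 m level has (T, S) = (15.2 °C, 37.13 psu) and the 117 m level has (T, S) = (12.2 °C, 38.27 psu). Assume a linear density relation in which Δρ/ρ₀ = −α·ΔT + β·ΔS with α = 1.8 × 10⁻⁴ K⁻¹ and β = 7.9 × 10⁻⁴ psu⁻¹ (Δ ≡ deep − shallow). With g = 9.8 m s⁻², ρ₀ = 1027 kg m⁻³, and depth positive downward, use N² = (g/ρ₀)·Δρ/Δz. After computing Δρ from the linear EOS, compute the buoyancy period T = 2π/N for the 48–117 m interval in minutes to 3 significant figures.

7.32 min

ΔT = -3.0 K, ΔS = +1.14 psu (deep − shallow).
Δρ/ρ₀ = −αΔT + βΔS = 5.40 × 10⁻⁴ + 9.006 × 10⁻⁴ = 1.4406 × 10⁻³, so Δρ ≈ 1.479 kg m⁻³.
N² = (g/ρ₀)·Δρ/Δz = g·(Δρ/ρ₀)/Δz = 9.8 × 1.4406 × 10⁻³ / 69 = 2.0461 × 10⁻⁴ s⁻².
N = √(2.0461 × 10⁻⁴) = 0.014304 rad s⁻¹ → T = 2π/N = 439.26 s = 7.3210 min ≈ 7.32 min.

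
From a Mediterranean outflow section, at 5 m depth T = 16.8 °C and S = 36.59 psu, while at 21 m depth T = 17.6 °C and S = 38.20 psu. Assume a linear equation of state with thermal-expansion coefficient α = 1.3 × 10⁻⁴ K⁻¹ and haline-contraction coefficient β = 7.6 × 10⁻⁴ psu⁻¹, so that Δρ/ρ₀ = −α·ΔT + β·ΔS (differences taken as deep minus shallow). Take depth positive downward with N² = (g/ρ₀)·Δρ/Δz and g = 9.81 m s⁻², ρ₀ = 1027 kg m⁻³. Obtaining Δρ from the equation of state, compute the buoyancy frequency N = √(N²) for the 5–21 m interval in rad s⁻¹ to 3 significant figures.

ΔT = +0.8 K, ΔS = +1.61 psu (deep − shallow).
Δρ/ρ₀ = −αΔT + βΔS = -1.04 × 10⁻⁴ + 1.2236 × 10⁻³ = 1.1196 × 10⁻³, so Δρ ≈ 1.150 kg m⁻³.
N² = (g/ρ₀)·Δρ/Δz = g·(Δρ/ρ₀)/Δz = 9.81 × 1.1196 × 10⁻³ / 16 = 6.8645 × 10⁻⁴ s⁻².
N = √(6.8645 × 10⁻⁴) = 0.026200 rad s⁻¹ ≈ 0.0262 rad s⁻¹.

0.0262 rad s⁻¹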